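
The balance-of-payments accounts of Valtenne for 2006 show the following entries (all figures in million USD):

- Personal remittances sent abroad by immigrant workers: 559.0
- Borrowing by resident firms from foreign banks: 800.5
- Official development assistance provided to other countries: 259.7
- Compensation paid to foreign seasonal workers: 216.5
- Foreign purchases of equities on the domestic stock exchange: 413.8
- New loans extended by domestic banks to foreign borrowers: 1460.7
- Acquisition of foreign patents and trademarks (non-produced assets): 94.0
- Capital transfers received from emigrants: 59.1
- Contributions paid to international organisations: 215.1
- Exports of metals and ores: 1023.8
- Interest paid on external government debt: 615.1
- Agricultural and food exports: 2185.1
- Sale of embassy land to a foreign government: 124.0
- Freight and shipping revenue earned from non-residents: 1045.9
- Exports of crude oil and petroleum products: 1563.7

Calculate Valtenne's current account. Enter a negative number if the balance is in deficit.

3953.1

Goods: 2185.1 + 1563.7 + 1023.8 = 4772.6
Services: 1045.9
Primary income: -216.5 - 615.1 = -831.6
Secondary income: -215.1 - 559.0 - 259.7 = -1033.8
Current account = 4772.6 + 1045.9 + (-831.6) + (-1033.8) = 3953.1
(Excluded from the current account — financial account: borrowing by resident firms from foreign banks 800.5, foreign purchases of equities on the domestic stock exchange 413.8, new loans extended by domestic banks to foreign borrowers 1460.7; capital account: acquisition of foreign patents and trademarks (non-produced assets) 94.0, capital transfers received from emigrants 59.1, sale of embassy land to a foreign government 124.0.)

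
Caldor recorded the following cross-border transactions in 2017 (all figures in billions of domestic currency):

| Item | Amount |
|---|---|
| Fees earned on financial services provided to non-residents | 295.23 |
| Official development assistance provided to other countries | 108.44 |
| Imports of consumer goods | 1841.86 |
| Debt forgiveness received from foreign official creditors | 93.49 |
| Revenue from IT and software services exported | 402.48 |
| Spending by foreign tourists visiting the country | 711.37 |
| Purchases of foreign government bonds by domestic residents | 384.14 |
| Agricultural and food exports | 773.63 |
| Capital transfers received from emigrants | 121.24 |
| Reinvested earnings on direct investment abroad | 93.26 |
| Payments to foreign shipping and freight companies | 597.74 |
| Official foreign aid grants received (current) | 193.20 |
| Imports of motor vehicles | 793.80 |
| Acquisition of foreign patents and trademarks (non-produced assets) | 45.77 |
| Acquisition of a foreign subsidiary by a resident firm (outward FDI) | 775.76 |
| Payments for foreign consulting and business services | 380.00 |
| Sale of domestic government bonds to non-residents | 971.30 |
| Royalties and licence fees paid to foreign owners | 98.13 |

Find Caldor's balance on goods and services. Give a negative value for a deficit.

-1528.82

Goods: 773.63 - 793.80 - 1841.86 = -1862.03
Services: -98.13 - 380.00 + 711.37 + 295.23 - 597.74 + 402.48 = 333.21
Trade balance = -1862.03 + 333.21 = -1528.82
(Excluded from the trade balance — secondary income: official development assistance provided to other countries 108.44, official foreign aid grants received (current) 193.20; capital account: debt forgiveness received from foreign official creditors 93.49, capital transfers received from emigrants 121.24, acquisition of foreign patents and trademarks (non-produced assets) 45.77; financial account: purchases of foreign government bonds by domestic residents 384.14, acquisition of a foreign subsidiary by a resident firm (outward FDI) 775.76, sale of domestic government bonds to non-residents 971.30; primary income: reinvested earnings on direct investment abroad 93.26.)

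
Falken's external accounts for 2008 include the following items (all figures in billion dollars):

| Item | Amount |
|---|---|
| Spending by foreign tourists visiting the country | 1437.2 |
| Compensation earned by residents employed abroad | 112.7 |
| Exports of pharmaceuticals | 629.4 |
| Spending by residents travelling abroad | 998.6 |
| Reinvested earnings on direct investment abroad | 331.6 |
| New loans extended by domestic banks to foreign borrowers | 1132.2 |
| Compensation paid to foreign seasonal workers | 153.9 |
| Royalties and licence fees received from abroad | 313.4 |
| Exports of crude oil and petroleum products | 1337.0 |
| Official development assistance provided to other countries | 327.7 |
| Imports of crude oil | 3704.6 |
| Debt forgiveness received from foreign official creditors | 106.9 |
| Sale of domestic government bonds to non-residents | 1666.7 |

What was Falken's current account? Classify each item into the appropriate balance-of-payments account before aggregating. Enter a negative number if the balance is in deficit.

Goods: 1337.0 - 3704.6 + 629.4 = -1738.2
Services: -998.6 + 313.4 + 1437.2 = 752.0
Primary income: -153.9 + 331.6 + 112.7 = 290.4
Secondary income: -327.7
Current account = (-1738.2) + 752.0 + 290.4 + (-327.7) = -1023.5
(Excluded from the current account — financial account: new loans extended by domestic banks to foreign borrowers 1132.2, sale of domestic government bonds to non-residents 1666.7; capital account: debt forgiveness received from foreign official creditors 106.9.)

-1023.5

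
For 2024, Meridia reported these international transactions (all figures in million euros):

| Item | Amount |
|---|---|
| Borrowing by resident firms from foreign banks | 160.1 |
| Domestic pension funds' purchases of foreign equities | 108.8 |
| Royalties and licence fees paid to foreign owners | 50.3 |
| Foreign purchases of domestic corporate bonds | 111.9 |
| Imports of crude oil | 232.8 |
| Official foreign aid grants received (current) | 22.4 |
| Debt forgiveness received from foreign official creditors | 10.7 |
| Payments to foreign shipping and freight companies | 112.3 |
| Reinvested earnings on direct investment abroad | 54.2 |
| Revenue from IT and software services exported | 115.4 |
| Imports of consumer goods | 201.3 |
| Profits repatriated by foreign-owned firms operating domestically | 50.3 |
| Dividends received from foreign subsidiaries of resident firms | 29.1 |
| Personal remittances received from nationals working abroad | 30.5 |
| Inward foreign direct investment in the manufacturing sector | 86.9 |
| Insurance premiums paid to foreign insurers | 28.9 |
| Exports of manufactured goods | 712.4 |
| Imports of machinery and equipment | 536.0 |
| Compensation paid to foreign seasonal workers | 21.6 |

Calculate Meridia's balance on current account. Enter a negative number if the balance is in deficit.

-269.5

Goods: -232.8 - 536.0 - 201.3 + 712.4 = -257.7
Services: -112.3 - 28.9 - 50.3 + 115.4 = -76.1
Primary income: -21.6 - 50.3 + 54.2 + 29.1 = 11.4
Secondary income: 30.5 + 22.4 = 52.9
Current account = (-257.7) + (-76.1) + 11.4 + 52.9 = -269.5
(Excluded from the current account — financial account: borrowing by resident firms from foreign banks 160.1, domestic pension funds' purchases of foreign equities 108.8, foreign purchases of domestic corporate bonds 111.9, inward foreign direct investment in the manufacturing sector 86.9; capital account: debt forgiveness received from foreign official creditors 10.7.)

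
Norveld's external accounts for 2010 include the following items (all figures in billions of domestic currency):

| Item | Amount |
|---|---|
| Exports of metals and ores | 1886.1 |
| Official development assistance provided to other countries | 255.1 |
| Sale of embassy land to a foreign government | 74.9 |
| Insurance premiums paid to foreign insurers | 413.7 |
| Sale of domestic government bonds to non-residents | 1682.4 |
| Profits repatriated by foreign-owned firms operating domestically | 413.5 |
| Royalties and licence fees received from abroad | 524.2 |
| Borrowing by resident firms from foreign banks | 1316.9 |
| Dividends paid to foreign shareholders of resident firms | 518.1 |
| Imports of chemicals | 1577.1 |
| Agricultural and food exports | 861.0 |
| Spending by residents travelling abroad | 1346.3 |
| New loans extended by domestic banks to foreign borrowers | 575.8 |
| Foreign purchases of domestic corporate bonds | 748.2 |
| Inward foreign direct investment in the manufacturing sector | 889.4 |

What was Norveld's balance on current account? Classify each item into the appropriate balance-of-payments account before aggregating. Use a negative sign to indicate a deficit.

-1252.5

Goods: 1886.1 + 861.0 - 1577.1 = 1170.0
Services: -1346.3 + 524.2 - 413.7 = -1235.8
Primary income: -413.5 - 518.1 = -931.6
Secondary income: -255.1
Current account = 1170.0 + (-1235.8) + (-931.6) + (-255.1) = -1252.5
(Excluded from the current account — capital account: sale of embassy land to a foreign government 74.9; financial account: sale of domestic government bonds to non-residents 1682.4, borrowing by resident firms from foreign banks 1316.9, new loans extended by domestic banks to foreign borrowers 575.8, foreign purchases of domestic corporate bonds 748.2, inward foreign direct investment in the manufacturing sector 889.4.)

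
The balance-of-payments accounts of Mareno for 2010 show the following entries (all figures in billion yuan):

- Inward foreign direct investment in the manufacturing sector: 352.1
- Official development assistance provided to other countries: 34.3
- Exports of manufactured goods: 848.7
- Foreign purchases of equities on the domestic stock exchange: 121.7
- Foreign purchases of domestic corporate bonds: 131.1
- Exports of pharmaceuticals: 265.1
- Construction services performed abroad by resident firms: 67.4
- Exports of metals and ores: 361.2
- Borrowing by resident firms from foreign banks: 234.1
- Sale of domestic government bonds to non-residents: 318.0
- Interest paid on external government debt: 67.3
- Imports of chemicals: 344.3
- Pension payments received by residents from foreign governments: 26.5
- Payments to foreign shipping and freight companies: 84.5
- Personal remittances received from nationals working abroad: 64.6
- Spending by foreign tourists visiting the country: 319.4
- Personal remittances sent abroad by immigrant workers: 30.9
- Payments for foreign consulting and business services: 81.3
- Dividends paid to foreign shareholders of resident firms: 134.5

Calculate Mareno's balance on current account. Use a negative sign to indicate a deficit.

1175.8

Goods: -344.3 + 848.7 + 361.2 + 265.1 = 1130.7
Services: 319.4 - 81.3 + 67.4 - 84.5 = 221.0
Primary income: -67.3 - 134.5 = -201.8
Secondary income: 26.5 + 64.6 - 30.9 - 34.3 = 25.9
Current account = 1130.7 + 221.0 + (-201.8) + 25.9 = 1175.8
(Excluded from the current account — financial account: inward foreign direct investment in the manufacturing sector 352.1, foreign purchases of equities on the domestic stock exchange 121.7, foreign purchases of domestic corporate bonds 131.1, borrowing by resident firms from foreign banks 234.1, sale of domestic government bonds to non-residents 318.0.)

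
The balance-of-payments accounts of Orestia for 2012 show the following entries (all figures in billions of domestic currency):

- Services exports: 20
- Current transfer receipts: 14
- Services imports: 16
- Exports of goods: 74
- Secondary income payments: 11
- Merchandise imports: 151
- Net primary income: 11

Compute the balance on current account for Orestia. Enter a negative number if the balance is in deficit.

-59

Goods balance = 74 - 151 = -77
Services balance = 20 - 16 = 4
Trade balance (goods + services) = -77 + 4 = -73
Net primary income = 11
Net secondary income = 14 - 11 = 3
Current account = -73 + 11 + 3 = -59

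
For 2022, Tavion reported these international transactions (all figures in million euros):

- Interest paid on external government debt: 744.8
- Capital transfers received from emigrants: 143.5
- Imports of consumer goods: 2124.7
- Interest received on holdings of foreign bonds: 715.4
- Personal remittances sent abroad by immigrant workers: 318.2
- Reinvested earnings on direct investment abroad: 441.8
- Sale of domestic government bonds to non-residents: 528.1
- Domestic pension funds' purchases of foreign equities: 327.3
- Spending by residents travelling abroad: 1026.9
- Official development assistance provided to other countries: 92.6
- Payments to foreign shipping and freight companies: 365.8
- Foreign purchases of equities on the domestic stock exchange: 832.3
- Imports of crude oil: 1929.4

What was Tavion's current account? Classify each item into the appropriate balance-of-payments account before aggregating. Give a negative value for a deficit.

Goods: -1929.4 - 2124.7 = -4054.1
Services: -365.8 - 1026.9 = -1392.7
Primary income: 441.8 - 744.8 + 715.4 = 412.4
Secondary income: -92.6 - 318.2 = -410.8
Current account = (-4054.1) + (-1392.7) + 412.4 + (-410.8) = -5445.2
(Excluded from the current account — capital account: capital transfers received from emigrants 143.5; financial account: sale of domestic government bonds to non-residents 528.1, domestic pension funds' purchases of foreign equities 327.3, foreign purchases of equities on the domestic stock exchange 832.3.)

-5445.2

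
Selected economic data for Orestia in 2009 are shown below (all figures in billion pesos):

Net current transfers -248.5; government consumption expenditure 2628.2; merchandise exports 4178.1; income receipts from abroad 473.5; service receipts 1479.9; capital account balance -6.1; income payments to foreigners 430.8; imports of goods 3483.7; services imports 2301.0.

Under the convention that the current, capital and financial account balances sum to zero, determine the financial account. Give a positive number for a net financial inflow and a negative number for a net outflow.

338.6

Goods balance = 4178.1 - 3483.7 = 694.4
Services balance = 1479.9 - 2301.0 = -821.1
Trade balance (goods + services) = 694.4 + (-821.1) = -126.7
Net primary income = 473.5 - 430.8 = 42.7
Net secondary income = -248.5
Current account = -126.7 + 42.7 + (-248.5) = -332.5
Financial account = -(-332.5 + (-6.1)) = 338.6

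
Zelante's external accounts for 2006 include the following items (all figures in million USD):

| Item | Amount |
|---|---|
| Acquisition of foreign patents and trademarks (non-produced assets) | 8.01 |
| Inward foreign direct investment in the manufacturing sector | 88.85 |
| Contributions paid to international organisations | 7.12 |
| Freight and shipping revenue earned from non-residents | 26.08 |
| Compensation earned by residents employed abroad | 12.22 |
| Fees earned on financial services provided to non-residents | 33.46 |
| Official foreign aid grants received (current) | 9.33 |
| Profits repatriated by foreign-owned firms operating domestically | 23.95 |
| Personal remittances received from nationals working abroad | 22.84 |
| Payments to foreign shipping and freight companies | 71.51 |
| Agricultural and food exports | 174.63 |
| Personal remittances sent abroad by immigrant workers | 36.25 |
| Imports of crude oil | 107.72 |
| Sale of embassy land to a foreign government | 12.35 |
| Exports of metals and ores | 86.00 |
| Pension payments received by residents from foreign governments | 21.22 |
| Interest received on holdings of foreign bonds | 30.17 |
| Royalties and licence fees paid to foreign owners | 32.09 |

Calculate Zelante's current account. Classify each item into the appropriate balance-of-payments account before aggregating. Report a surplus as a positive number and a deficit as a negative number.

137.31

Goods: 86.00 + 174.63 - 107.72 = 152.91
Services: -71.51 + 33.46 + 26.08 - 32.09 = -44.06
Primary income: 12.22 - 23.95 + 30.17 = 18.44
Secondary income: -7.12 + 22.84 + 9.33 - 36.25 + 21.22 = 10.02
Current account = 152.91 + (-44.06) + 18.44 + 10.02 = 137.31
(Excluded from the current account — capital account: acquisition of foreign patents and trademarks (non-produced assets) 8.01, sale of embassy land to a foreign government 12.35; financial account: inward foreign direct investment in the manufacturing sector 88.85.)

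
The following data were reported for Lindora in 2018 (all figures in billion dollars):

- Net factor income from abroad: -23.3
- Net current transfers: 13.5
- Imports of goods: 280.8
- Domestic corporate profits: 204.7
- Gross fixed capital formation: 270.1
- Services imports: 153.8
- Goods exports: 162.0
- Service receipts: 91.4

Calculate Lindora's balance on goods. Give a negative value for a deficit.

Goods balance = 162.0 - 280.8 = -118.8

-118.8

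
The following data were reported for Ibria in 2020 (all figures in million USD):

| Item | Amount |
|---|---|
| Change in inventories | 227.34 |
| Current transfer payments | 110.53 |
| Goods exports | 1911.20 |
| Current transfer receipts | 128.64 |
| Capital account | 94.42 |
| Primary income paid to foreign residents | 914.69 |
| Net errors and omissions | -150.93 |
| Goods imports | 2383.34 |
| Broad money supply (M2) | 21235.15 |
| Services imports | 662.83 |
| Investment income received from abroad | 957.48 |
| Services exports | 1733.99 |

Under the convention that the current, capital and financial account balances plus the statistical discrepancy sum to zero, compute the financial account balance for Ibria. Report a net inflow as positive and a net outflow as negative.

-603.41

Goods balance = 1911.20 - 2383.34 = -472.14
Services balance = 1733.99 - 662.83 = 1071.16
Trade balance (goods + services) = -472.14 + 1071.16 = 599.02
Net primary income = 957.48 - 914.69 = 42.79
Net secondary income = 128.64 - 110.53 = 18.11
Current account = 599.02 + 42.79 + 18.11 = 659.92
Financial account = -(659.92 + 94.42 + (-150.93)) = -603.41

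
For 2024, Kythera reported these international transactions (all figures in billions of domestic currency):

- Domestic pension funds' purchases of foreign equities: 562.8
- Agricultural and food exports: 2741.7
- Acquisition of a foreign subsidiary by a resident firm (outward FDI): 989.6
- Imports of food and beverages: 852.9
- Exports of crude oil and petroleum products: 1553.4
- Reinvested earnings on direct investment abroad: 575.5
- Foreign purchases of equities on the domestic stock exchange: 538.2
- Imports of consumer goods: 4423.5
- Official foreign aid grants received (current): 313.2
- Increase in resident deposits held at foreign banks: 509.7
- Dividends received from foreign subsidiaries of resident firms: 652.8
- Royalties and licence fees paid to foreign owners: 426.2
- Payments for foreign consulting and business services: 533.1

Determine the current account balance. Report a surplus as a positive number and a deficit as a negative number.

Goods: -852.9 + 1553.4 - 4423.5 + 2741.7 = -981.3
Services: -426.2 - 533.1 = -959.3
Primary income: 575.5 + 652.8 = 1228.3
Secondary income: 313.2
Current account = (-981.3) + (-959.3) + 1228.3 + 313.2 = -399.1
(Excluded from the current account — financial account: domestic pension funds' purchases of foreign equities 562.8, acquisition of a foreign subsidiary by a resident firm (outward FDI) 989.6, foreign purchases of equities on the domestic stock exchange 538.2, increase in resident deposits held at foreign banks 509.7.)

-399.1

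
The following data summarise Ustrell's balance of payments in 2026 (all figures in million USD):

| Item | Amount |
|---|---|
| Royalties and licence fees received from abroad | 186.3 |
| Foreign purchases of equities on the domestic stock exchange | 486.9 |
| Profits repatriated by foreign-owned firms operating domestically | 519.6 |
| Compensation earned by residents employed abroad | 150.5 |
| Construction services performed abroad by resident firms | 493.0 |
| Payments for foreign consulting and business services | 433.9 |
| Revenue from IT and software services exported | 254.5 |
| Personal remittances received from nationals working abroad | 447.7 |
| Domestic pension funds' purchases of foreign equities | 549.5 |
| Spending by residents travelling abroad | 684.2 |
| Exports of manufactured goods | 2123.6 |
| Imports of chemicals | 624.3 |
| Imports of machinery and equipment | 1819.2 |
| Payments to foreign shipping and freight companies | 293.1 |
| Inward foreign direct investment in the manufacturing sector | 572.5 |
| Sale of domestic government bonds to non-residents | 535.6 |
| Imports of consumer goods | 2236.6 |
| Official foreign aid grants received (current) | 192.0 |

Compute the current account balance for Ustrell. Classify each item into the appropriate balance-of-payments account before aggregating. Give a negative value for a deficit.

-2763.3

Goods: 2123.6 - 1819.2 - 2236.6 - 624.3 = -2556.5
Services: 254.5 + 186.3 - 433.9 + 493.0 - 684.2 - 293.1 = -477.4
Primary income: 150.5 - 519.6 = -369.1
Secondary income: 447.7 + 192.0 = 639.7
Current account = (-2556.5) + (-477.4) + (-369.1) + 639.7 = -2763.3
(Excluded from the current account — financial account: foreign purchases of equities on the domestic stock exchange 486.9, domestic pension funds' purchases of foreign equities 549.5, inward foreign direct investment in the manufacturing sector 572.5, sale of domestic government bonds to non-residents 535.6.)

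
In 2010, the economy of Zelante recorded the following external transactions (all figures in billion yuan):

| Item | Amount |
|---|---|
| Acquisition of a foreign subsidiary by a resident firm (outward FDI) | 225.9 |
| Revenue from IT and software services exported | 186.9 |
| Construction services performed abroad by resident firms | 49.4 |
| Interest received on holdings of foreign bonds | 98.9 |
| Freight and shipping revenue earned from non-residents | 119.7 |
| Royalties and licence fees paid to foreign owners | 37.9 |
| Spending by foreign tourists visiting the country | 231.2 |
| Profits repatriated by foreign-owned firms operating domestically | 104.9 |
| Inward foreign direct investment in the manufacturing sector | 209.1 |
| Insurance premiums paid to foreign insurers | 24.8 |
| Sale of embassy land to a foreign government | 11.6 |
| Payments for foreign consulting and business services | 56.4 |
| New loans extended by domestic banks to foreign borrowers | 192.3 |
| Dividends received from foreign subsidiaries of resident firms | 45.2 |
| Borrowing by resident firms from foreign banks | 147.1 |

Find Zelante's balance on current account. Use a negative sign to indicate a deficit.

507.3

Services: -24.8 + 119.7 - 37.9 + 49.4 - 56.4 + 231.2 + 186.9 = 468.1
Primary income: -104.9 + 98.9 + 45.2 = 39.2
Current account = 468.1 + 39.2 = 507.3
(Excluded from the current account — financial account: acquisition of a foreign subsidiary by a resident firm (outward FDI) 225.9, inward foreign direct investment in the manufacturing sector 209.1, new loans extended by domestic banks to foreign borrowers 192.3, borrowing by resident firms from foreign banks 147.1; capital account: sale of embassy land to a foreign government 11.6.)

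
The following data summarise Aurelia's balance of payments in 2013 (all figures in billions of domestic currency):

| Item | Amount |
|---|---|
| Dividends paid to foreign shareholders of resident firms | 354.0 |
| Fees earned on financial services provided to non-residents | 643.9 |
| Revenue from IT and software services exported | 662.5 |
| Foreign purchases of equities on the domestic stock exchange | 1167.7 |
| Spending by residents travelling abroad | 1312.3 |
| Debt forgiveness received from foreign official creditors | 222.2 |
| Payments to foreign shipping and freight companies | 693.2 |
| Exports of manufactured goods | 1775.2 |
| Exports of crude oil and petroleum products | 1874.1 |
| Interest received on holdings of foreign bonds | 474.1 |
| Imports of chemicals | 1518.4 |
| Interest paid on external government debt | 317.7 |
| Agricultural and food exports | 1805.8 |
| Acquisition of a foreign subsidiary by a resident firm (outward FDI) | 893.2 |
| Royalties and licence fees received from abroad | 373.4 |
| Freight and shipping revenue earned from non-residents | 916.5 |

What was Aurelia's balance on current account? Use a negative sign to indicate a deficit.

4329.9

Goods: 1775.2 + 1805.8 + 1874.1 - 1518.4 = 3936.7
Services: -693.2 + 643.9 - 1312.3 + 662.5 + 373.4 + 916.5 = 590.8
Primary income: -354.0 + 474.1 - 317.7 = -197.6
Current account = 3936.7 + 590.8 + (-197.6) = 4329.9
(Excluded from the current account — financial account: foreign purchases of equities on the domestic stock exchange 1167.7, acquisition of a foreign subsidiary by a resident firm (outward FDI) 893.2; capital account: debt forgiveness received from foreign official creditors 222.2.)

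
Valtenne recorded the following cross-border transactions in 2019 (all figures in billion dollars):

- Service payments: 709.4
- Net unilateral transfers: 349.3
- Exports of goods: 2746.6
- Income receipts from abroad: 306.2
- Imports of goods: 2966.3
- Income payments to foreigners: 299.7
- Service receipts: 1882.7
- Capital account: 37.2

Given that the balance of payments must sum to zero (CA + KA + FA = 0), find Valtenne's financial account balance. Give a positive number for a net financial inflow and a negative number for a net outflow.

-1346.6

Goods balance = 2746.6 - 2966.3 = -219.7
Services balance = 1882.7 - 709.4 = 1173.3
Trade balance (goods + services) = -219.7 + 1173.3 = 953.6
Net primary income = 306.2 - 299.7 = 6.5
Net secondary income = 349.3
Current account = 953.6 + 6.5 + 349.3 = 1309.4
Financial account = -(1309.4 + 37.2) = -1346.6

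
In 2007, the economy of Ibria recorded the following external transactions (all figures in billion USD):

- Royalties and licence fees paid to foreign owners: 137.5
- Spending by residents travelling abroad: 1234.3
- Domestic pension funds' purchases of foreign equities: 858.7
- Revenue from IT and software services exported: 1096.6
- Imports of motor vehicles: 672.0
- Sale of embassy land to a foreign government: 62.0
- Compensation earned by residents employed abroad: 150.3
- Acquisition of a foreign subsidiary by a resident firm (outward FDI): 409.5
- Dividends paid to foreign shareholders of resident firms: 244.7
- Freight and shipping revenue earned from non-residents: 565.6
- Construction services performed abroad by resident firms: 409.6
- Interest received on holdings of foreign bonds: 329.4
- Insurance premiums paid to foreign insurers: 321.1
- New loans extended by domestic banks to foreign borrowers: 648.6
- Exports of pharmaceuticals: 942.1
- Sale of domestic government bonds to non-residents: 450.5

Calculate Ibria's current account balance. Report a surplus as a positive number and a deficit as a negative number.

Goods: 942.1 - 672.0 = 270.1
Services: 1096.6 + 565.6 + 409.6 - 137.5 - 1234.3 - 321.1 = 378.9
Primary income: 329.4 - 244.7 + 150.3 = 235.0
Current account = 270.1 + 378.9 + 235.0 = 884.0
(Excluded from the current account — financial account: domestic pension funds' purchases of foreign equities 858.7, acquisition of a foreign subsidiary by a resident firm (outward FDI) 409.5, new loans extended by domestic banks to foreign borrowers 648.6, sale of domestic government bonds to non-residents 450.5; capital account: sale of embassy land to a foreign government 62.0.)

884.0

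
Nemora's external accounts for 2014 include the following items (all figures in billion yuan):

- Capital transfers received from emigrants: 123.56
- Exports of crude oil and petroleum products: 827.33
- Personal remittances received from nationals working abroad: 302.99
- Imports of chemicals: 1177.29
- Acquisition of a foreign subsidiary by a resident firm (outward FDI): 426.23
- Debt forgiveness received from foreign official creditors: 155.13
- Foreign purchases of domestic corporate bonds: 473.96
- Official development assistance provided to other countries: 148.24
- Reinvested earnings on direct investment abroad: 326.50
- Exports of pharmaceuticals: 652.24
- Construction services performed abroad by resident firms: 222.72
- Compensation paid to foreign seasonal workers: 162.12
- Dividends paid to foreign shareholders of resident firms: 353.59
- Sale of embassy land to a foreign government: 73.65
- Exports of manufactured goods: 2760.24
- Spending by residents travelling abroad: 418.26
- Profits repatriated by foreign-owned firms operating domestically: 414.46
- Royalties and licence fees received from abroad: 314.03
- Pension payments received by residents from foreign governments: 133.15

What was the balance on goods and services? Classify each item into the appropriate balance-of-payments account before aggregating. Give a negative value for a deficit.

Goods: 652.24 + 2760.24 + 827.33 - 1177.29 = 3062.52
Services: 222.72 - 418.26 + 314.03 = 118.49
Trade balance = 3062.52 + 118.49 = 3181.01
(Excluded from the trade balance — capital account: capital transfers received from emigrants 123.56, debt forgiveness received from foreign official creditors 155.13, sale of embassy land to a foreign government 73.65; secondary income: personal remittances received from nationals working abroad 302.99, official development assistance provided to other countries 148.24, pension payments received by residents from foreign governments 133.15; financial account: acquisition of a foreign subsidiary by a resident firm (outward FDI) 426.23, foreign purchases of domestic corporate bonds 473.96; primary income: reinvested earnings on direct investment abroad 326.50, compensation paid to foreign seasonal workers 162.12, dividends paid to foreign shareholders of resident firms 353.59, profits repatriated by foreign-owned firms operating domestically 414.46.)

3181.01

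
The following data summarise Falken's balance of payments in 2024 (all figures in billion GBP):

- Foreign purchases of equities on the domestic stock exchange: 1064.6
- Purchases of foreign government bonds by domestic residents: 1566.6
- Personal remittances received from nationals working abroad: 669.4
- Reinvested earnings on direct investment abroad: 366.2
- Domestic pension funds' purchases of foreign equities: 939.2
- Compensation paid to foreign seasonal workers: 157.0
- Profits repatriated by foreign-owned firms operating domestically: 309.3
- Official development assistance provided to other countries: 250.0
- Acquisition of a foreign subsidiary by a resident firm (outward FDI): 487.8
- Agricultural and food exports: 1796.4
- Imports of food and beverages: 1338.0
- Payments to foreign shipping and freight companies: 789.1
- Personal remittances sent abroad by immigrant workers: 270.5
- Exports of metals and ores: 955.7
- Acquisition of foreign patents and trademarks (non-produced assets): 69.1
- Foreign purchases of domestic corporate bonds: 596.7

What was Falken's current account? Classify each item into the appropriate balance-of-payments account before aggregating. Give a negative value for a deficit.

Goods: 1796.4 + 955.7 - 1338.0 = 1414.1
Services: -789.1
Primary income: -157.0 + 366.2 - 309.3 = -100.1
Secondary income: -250.0 - 270.5 + 669.4 = 148.9
Current account = 1414.1 + (-789.1) + (-100.1) + 148.9 = 673.8
(Excluded from the current account — financial account: foreign purchases of equities on the domestic stock exchange 1064.6, purchases of foreign government bonds by domestic residents 1566.6, domestic pension funds' purchases of foreign equities 939.2, acquisition of a foreign subsidiary by a resident firm (outward FDI) 487.8, foreign purchases of domestic corporate bonds 596.7; capital account: acquisition of foreign patents and trademarks (non-produced assets) 69.1.)

673.8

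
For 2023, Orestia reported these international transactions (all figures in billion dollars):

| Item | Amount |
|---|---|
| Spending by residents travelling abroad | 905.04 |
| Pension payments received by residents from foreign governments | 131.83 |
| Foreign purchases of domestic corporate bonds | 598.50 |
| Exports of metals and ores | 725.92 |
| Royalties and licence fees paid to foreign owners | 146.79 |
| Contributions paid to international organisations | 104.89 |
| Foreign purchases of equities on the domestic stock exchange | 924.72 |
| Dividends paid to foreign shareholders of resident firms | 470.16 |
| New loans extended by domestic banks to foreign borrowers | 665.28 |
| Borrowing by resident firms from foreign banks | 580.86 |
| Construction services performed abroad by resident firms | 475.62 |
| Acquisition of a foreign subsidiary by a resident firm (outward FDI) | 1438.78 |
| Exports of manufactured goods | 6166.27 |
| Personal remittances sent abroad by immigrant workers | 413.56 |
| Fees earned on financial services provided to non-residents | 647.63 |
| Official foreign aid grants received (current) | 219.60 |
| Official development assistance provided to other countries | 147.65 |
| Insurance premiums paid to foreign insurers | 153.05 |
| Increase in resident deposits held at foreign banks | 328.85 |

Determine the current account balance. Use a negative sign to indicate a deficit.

Goods: 725.92 + 6166.27 = 6892.19
Services: -905.04 + 647.63 + 475.62 - 146.79 - 153.05 = -81.63
Primary income: -470.16
Secondary income: -147.65 - 413.56 - 104.89 + 131.83 + 219.60 = -314.67
Current account = 6892.19 + (-81.63) + (-470.16) + (-314.67) = 6025.73
(Excluded from the current account — financial account: foreign purchases of domestic corporate bonds 598.50, foreign purchases of equities on the domestic stock exchange 924.72, new loans extended by domestic banks to foreign borrowers 665.28, borrowing by resident firms from foreign banks 580.86, acquisition of a foreign subsidiary by a resident firm (outward FDI) 1438.78, increase in resident deposits held at foreign banks 328.85.)

6025.73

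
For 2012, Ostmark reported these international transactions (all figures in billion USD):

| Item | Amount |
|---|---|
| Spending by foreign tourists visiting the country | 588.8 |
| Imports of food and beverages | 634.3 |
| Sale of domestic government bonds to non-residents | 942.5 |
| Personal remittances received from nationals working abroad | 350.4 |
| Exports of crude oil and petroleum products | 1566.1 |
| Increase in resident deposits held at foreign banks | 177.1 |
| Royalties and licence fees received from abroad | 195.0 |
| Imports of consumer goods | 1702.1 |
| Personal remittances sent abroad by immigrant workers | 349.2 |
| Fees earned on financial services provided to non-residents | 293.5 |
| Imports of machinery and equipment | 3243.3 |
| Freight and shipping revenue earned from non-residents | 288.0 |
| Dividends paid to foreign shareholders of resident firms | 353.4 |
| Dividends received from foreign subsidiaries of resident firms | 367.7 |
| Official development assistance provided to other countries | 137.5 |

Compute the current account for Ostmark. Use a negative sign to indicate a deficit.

Goods: 1566.1 - 3243.3 - 1702.1 - 634.3 = -4013.6
Services: 288.0 + 588.8 + 195.0 + 293.5 = 1365.3
Primary income: 367.7 - 353.4 = 14.3
Secondary income: -137.5 - 349.2 + 350.4 = -136.3
Current account = (-4013.6) + 1365.3 + 14.3 + (-136.3) = -2770.3
(Excluded from the current account — financial account: sale of domestic government bonds to non-residents 942.5, increase in resident deposits held at foreign banks 177.1.)

-2770.3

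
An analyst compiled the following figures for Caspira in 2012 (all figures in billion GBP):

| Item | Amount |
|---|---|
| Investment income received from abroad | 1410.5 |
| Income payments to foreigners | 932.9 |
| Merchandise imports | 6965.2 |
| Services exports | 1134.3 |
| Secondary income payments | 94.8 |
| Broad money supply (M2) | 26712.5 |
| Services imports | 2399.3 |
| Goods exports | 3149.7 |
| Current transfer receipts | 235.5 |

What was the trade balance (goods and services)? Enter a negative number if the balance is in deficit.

Goods balance = 3149.7 - 6965.2 = -3815.5
Services balance = 1134.3 - 2399.3 = -1265.0
Trade balance (goods + services) = -3815.5 + (-1265.0) = -5080.5

-5080.5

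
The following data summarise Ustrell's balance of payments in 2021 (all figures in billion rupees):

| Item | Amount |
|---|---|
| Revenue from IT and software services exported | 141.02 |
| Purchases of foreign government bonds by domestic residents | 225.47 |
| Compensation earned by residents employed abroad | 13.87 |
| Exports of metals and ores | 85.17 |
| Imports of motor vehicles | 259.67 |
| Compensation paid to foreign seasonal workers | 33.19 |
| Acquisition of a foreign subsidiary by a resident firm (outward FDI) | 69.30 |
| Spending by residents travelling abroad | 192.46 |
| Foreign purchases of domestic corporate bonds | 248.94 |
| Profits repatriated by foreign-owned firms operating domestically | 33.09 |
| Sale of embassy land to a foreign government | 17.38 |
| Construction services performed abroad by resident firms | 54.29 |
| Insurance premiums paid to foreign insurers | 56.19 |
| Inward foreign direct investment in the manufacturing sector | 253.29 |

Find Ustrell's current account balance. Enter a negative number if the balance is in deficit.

Goods: -259.67 + 85.17 = -174.50
Services: -56.19 + 141.02 - 192.46 + 54.29 = -53.34
Primary income: 13.87 - 33.09 - 33.19 = -52.41
Current account = (-174.50) + (-53.34) + (-52.41) = -280.25
(Excluded from the current account — financial account: purchases of foreign government bonds by domestic residents 225.47, acquisition of a foreign subsidiary by a resident firm (outward FDI) 69.30, foreign purchases of domestic corporate bonds 248.94, inward foreign direct investment in the manufacturing sector 253.29; capital account: sale of embassy land to a foreign government 17.38.)

-280.25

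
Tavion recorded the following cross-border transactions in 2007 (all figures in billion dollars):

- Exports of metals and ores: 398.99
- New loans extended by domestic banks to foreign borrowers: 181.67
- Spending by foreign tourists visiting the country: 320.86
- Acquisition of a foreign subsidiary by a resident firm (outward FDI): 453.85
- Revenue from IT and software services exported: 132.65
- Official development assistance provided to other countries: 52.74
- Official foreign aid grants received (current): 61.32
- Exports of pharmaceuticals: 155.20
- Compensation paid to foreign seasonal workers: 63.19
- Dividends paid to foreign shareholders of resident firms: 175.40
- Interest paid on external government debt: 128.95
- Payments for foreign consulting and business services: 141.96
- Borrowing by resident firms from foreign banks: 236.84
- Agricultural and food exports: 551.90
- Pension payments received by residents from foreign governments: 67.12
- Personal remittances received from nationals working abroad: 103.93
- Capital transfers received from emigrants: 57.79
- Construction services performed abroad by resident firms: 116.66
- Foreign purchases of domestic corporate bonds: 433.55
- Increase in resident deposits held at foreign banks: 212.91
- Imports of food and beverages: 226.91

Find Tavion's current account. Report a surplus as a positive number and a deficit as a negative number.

1119.48

Goods: 551.90 + 398.99 - 226.91 + 155.20 = 879.18
Services: 116.66 + 132.65 + 320.86 - 141.96 = 428.21
Primary income: -63.19 - 175.40 - 128.95 = -367.54
Secondary income: 67.12 + 61.32 - 52.74 + 103.93 = 179.63
Current account = 879.18 + 428.21 + (-367.54) + 179.63 = 1119.48
(Excluded from the current account — financial account: new loans extended by domestic banks to foreign borrowers 181.67, acquisition of a foreign subsidiary by a resident firm (outward FDI) 453.85, borrowing by resident firms from foreign banks 236.84, foreign purchases of domestic corporate bonds 433.55, increase in resident deposits held at foreign banks 212.91; capital account: capital transfers received from emigrants 57.79.)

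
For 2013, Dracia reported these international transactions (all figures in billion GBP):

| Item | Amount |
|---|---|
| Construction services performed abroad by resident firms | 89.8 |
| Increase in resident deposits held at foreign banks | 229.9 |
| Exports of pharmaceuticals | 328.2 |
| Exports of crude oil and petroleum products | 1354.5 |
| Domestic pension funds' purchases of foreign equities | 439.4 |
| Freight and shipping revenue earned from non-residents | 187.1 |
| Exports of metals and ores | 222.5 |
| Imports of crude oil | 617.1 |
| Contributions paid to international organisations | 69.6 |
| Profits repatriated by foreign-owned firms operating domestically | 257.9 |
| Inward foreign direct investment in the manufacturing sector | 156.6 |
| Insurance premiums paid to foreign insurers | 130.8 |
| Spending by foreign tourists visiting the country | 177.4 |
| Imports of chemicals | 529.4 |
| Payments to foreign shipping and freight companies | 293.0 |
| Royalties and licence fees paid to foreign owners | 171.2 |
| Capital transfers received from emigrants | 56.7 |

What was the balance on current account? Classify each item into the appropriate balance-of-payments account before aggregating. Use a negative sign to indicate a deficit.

Goods: 222.5 - 529.4 + 328.2 + 1354.5 - 617.1 = 758.7
Services: -171.2 + 187.1 - 293.0 + 177.4 + 89.8 - 130.8 = -140.7
Primary income: -257.9
Secondary income: -69.6
Current account = 758.7 + (-140.7) + (-257.9) + (-69.6) = 290.5
(Excluded from the current account — financial account: increase in resident deposits held at foreign banks 229.9, domestic pension funds' purchases of foreign equities 439.4, inward foreign direct investment in the manufacturing sector 156.6; capital account: capital transfers received from emigrants 56.7.)

290.5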